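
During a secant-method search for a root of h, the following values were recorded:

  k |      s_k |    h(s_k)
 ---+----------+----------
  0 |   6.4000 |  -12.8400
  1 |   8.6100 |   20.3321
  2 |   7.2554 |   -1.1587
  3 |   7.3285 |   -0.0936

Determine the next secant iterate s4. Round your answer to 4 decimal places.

s4 = 7.3285 − (-0.0936)·(7.3285 − 7.2554) / (-0.0936 − (-1.1587))
   = 7.3285 − (-0.006842)/(1.065100) = 7.334924

7.3349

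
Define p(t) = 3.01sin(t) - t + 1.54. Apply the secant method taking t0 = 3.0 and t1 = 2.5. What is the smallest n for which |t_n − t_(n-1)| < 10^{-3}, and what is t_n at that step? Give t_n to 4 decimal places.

n = 4, t_n = 2.7338

p(3.0) = -1.035229, p(2.5) = 0.841401
t2 = 2.500000 − 0.841401·(-0.500000)/(1.876630) = 2.724179;  |Δ| = 0.224179
p(2.724179) = 0.036068
t3 = 2.724179 − 0.036068·(0.224179)/(-0.805333) = 2.734219;  |Δ| = 0.010040
p(2.734219) = -0.001659
t4 = 2.734219 − (-0.001659)·(0.010040)/(-0.037728) = 2.733777;  |Δ| = 0.000442
|t4 − t3| = 0.000442 < 10^{-3}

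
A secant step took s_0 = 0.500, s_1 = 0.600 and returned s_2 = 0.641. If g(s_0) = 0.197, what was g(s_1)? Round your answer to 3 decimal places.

The secant line through (0.500, 0.197) and (0.600, g(s_1)) crosses zero at s_2 = 0.641.
So (0.500, 0.197), (0.600, g(s_1)), (0.641, 0) are collinear:
g(s_1) = 0.197 · (0.600 − 0.641) / (0.500 − 0.641) = 0.197 · (-0.04100)/(-0.14100) = 0.05728

0.057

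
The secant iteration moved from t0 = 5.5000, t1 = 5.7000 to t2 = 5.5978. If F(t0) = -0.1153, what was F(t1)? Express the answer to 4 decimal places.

0.1205

The secant line through (5.5000, -0.1153) and (5.7000, F(t1)) crosses zero at t2 = 5.5978.
So (5.5000, -0.1153), (5.7000, F(t1)), (5.5978, 0) are collinear:
F(t1) = -0.1153 · (5.7000 − 5.5978) / (5.5000 − 5.5978) = -0.1153 · (0.102200)/(-0.097800) = 0.120487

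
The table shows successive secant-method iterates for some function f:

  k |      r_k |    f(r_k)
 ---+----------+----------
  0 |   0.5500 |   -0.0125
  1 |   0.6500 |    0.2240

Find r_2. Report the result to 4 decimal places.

r_2 = 0.6500 − 0.2240·(0.6500 − 0.5500) / (0.2240 − (-0.0125))
   = 0.6500 − (0.022400)/(0.236500) = 0.555285

0.5553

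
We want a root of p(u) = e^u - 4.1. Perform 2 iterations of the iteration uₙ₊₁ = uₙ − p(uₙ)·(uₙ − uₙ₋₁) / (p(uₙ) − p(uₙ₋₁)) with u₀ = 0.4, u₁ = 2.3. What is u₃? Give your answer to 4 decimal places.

1.2410

p(0.4) = -2.608175, p(2.3) = 5.874182
u₂ = 2.300000 − 5.874182·(2.300000 − 0.400000) / (5.874182 − (-2.608175)) = 2.300000 − (11.160947)/(8.482358) = 0.984216
p(0.984216) = -1.424285
u₃ = 0.984216 − (-1.424285)·(0.984216 − 2.300000) / (-1.424285 − 5.874182) = 0.984216 − (1.874051)/(-7.298468) = 1.240990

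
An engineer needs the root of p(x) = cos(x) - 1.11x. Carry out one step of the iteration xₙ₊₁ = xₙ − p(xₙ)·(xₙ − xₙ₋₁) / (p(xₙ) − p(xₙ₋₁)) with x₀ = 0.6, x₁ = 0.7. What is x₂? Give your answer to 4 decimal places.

0.6929

p(0.6) = 0.159336, p(0.7) = -0.012158
x₂ = 0.700000 − (-0.012158)·(0.700000 − 0.600000) / (-0.012158 − 0.159336) = 0.700000 − (-0.001216)/(-0.171493) = 0.692911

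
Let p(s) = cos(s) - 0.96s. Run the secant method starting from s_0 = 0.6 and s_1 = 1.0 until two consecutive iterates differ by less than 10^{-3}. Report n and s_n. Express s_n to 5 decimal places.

p(0.6) = 0.2493356, p(1.0) = -0.4196977
s_2 = 1.0000000 − (-0.4196977)·(0.4000000)/(-0.6690333) = 0.7490722;  |Δ| = 0.2509278
p(0.7490722) = 0.0132117
s_3 = 0.7490722 − 0.0132117·(-0.2509278)/(0.4329094) = 0.7567301;  |Δ| = 0.0076579
p(0.7567301) = 0.0006240
s_4 = 0.7567301 − 0.0006240·(0.0076579)/(-0.0125878) = 0.7571097;  |Δ| = 0.0003796
|s_4 − s_3| = 0.0003796 < 10^{-3}

n = 4, s_n = 0.75711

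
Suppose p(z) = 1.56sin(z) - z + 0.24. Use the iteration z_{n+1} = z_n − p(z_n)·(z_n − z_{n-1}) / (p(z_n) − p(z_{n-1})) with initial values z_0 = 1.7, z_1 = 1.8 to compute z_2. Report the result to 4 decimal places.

1.7681

p(1.7) = 0.086997, p(1.8) = -0.040798
z_2 = 1.800000 − (-0.040798)·(1.800000 − 1.700000) / (-0.040798 − 0.086997) = 1.800000 − (-0.004080)/(-0.127795) = 1.768076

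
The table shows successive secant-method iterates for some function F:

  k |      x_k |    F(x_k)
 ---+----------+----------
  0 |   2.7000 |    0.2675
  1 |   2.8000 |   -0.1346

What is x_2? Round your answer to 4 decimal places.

2.7665

x_2 = 2.8000 − (-0.1346)·(2.8000 − 2.7000) / (-0.1346 − 0.2675)
   = 2.8000 − (-0.013460)/(-0.402100) = 2.766526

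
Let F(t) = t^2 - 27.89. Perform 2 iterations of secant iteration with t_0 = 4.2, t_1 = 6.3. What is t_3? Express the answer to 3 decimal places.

5.272

F(4.2) = -10.25000, F(6.3) = 11.80000
t_2 = 6.30000 − 11.80000·(6.30000 − 4.20000) / (11.80000 − (-10.25000)) = 6.30000 − (24.78000)/(22.05000) = 5.17619
F(5.17619) = -1.09705
t_3 = 5.17619 − (-1.09705)·(5.17619 − 6.30000) / (-1.09705 − 11.80000) = 5.17619 − (1.23288)/(-12.89705) = 5.27178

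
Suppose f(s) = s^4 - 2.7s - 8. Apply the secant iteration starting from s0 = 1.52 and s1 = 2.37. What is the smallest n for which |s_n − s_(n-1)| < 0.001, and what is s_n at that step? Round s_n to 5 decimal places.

n = 6, s_n = 1.90394

f(1.52) = -6.7660518, f(2.37) = 17.1505656
s2 = 2.3700000 − 17.1505656·(0.8500000)/(23.9166175) = 1.7604664;  |Δ| = 0.6095336
f(1.7604664) = -3.1479577
s3 = 1.7604664 − (-3.1479577)·(-0.6095336)/(-20.2985233) = 1.8549948;  |Δ| = 0.0945283
f(1.8549948) = -1.1679658
s4 = 1.8549948 − (-1.1679658)·(0.0945283)/(1.9799919) = 1.9107556;  |Δ| = 0.0557608
f(1.9107556) = 0.1706648
s5 = 1.9107556 − 0.1706648·(0.0557608)/(1.3386306) = 1.9036465;  |Δ| = 0.0071091
f(1.9036465) = -0.0074116
s6 = 1.9036465 − (-0.0074116)·(-0.0071091)/(-0.1780764) = 1.9039424;  |Δ| = 0.0002959
|s6 − s5| = 0.0002959 < 0.001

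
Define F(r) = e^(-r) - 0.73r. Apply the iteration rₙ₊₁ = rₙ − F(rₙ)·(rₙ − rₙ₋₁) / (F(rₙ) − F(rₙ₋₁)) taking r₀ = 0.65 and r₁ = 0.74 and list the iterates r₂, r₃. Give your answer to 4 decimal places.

F(0.65) = 0.047546, F(0.74) = -0.063086
r₂ = 0.740000 − (-0.063086)·(0.740000 − 0.650000) / (-0.063086 − 0.047546) = 0.740000 − (-0.005678)/(-0.110632) = 0.688679
F(0.688679) = -0.000496
r₃ = 0.688679 − (-0.000496)·(0.688679 − 0.740000) / (-0.000496 − (-0.063086)) = 0.688679 − (0.000025)/(0.062590) = 0.688272

0.6887, 0.6883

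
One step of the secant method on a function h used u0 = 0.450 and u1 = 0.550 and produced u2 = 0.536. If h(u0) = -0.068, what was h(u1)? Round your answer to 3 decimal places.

The secant line through (0.450, -0.068) and (0.550, h(u1)) crosses zero at u2 = 0.536.
So (0.450, -0.068), (0.550, h(u1)), (0.536, 0) are collinear:
h(u1) = -0.068 · (0.550 − 0.536) / (0.450 − 0.536) = -0.068 · (0.01400)/(-0.08600) = 0.01107

0.011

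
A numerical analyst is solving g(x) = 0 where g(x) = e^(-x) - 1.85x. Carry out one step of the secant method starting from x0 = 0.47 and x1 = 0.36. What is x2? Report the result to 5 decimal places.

g(0.47) = -0.2444977, g(0.36) = 0.0316763
x2 = 0.3600000 − 0.0316763·(0.3600000 − 0.4700000) / (0.0316763 − (-0.2444977)) = 0.3600000 − (-0.0034844)/(0.2761741) = 0.3726167

0.37262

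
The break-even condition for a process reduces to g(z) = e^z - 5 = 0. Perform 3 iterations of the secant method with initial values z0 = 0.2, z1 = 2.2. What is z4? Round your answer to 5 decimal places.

1.63956

g(0.2) = -3.7785972, g(2.2) = 4.0250135
z2 = 2.2000000 − 4.0250135·(2.2000000 − 0.2000000) / (4.0250135 − (-3.7785972)) = 2.2000000 − (8.0500270)/(7.8036107) = 1.1684228
g(1.1684228) = -1.7830851
z3 = 1.1684228 − (-1.7830851)·(1.1684228 − 2.2000000) / (-1.7830851 − 4.0250135) = 1.1684228 − (1.8393900)/(-5.8080986) = 1.4851168
g(1.4851168) = -0.5845189
z4 = 1.4851168 − (-0.5845189)·(1.4851168 − 1.1684228) / (-0.5845189 − (-1.7830851)) = 1.4851168 − (-0.1851136)/(1.1985662) = 1.6395627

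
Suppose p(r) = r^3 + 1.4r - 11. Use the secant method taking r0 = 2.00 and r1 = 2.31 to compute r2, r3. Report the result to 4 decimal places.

p(2.00) = -0.200000, p(2.31) = 4.560391
r2 = 2.310000 − 4.560391·(2.310000 − 2.000000) / (4.560391 − (-0.200000)) = 2.310000 − (1.413721)/(4.760391) = 2.013024
p(2.013024) = -0.024457
r3 = 2.013024 − (-0.024457)·(2.013024 − 2.310000) / (-0.024457 − 4.560391) = 2.013024 − (0.007263)/(-4.584848) = 2.014608

2.0130, 2.0146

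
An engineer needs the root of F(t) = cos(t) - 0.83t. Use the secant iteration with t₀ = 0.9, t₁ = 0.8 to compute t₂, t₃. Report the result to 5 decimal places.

0.82069, 0.82104

F(0.9) = -0.1253900, F(0.8) = 0.0327067
t₂ = 0.8000000 − 0.0327067·(0.8000000 − 0.9000000) / (0.0327067 − (-0.1253900)) = 0.8000000 − (-0.0032707)/(0.1580967) = 0.8206878
F(0.8206878) = 0.0005473
t₃ = 0.8206878 − 0.0005473·(0.8206878 − 0.8000000) / (0.0005473 − 0.0327067) = 0.8206878 − (0.0000113)/(-0.0321594) = 0.8210399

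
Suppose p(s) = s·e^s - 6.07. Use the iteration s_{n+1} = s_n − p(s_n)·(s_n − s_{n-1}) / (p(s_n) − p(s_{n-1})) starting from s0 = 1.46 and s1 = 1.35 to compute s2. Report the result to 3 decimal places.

p(1.46) = 0.21670, p(1.35) = -0.86248
s2 = 1.35000 − (-0.86248)·(1.35000 − 1.46000) / (-0.86248 − 0.21670) = 1.35000 − (0.09487)/(-1.07918) = 1.43791

1.438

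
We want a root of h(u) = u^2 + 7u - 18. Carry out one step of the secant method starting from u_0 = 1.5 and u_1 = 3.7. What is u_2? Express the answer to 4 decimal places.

h(1.5) = -5.250000, h(3.7) = 21.590000
u_2 = 3.700000 − 21.590000·(3.700000 − 1.500000) / (21.590000 − (-5.250000)) = 3.700000 − (47.498000)/(26.840000) = 1.930328

1.9303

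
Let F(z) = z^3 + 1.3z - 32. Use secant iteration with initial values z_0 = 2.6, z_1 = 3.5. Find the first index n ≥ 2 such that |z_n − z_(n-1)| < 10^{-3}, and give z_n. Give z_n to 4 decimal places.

F(2.6) = -11.044000, F(3.5) = 15.425000
z_2 = 3.500000 − 15.425000·(0.900000)/(26.469000) = 2.975519;  |Δ| = 0.524481
F(2.975519) = -1.787446
z_3 = 2.975519 − (-1.787446)·(-0.524481)/(-17.212446) = 3.029984;  |Δ| = 0.054465
F(3.029984) = -0.243337
z_4 = 3.029984 − (-0.243337)·(0.054465)/(1.544109) = 3.038567;  |Δ| = 0.008583
F(3.038567) = 0.004894
z_5 = 3.038567 − 0.004894·(0.008583)/(0.248231) = 3.038398;  |Δ| = 0.000169
|z_5 − z_4| = 0.000169 < 10^{-3}

n = 5, z_n = 3.0384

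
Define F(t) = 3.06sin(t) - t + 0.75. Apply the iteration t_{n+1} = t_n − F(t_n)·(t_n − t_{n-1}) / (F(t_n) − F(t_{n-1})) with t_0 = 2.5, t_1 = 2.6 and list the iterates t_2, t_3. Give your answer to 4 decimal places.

F(2.5) = 0.081325, F(2.6) = -0.272566
t_2 = 2.600000 − (-0.272566)·(2.600000 − 2.500000) / (-0.272566 − 0.081325) = 2.600000 − (-0.027257)/(-0.353891) = 2.522980
F(2.522980) = 0.001530
t_3 = 2.522980 − 0.001530·(2.522980 − 2.600000) / (0.001530 − (-0.272566)) = 2.522980 − (-0.000118)/(0.274096) = 2.523410

2.5230, 2.5234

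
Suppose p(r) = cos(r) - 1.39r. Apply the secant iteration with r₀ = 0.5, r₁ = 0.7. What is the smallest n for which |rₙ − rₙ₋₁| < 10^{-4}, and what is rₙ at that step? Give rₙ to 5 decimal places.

p(0.5) = 0.1825826, p(0.7) = -0.2081578
r₂ = 0.7000000 − (-0.2081578)·(0.2000000)/(-0.3907404) = 0.5934547;  |Δ| = 0.1065453
p(0.5934547) = 0.0041117
r₃ = 0.5934547 − 0.0041117·(-0.1065453)/(0.2122695) = 0.5955185;  |Δ| = 0.0020638
p(0.5955185) = 0.0000871
r₄ = 0.5955185 − 0.0000871·(0.0020638)/(-0.0040246) = 0.5955631;  |Δ| = 0.0000447
|r₄ − r₃| = 0.0000447 < 10^{-4}

n = 4, rₙ = 0.59556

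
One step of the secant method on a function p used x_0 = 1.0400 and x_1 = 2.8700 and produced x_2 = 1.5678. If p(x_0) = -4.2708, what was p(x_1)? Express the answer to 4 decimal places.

The secant line through (1.0400, -4.2708) and (2.8700, p(x_1)) crosses zero at x_2 = 1.5678.
So (1.0400, -4.2708), (2.8700, p(x_1)), (1.5678, 0) are collinear:
p(x_1) = -4.2708 · (2.8700 − 1.5678) / (1.0400 − 1.5678) = -4.2708 · (1.302200)/(-0.527800) = 10.537014

10.5370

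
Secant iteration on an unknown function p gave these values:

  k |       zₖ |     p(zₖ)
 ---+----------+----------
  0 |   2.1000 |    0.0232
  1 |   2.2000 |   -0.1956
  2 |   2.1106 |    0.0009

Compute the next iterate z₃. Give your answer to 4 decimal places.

2.1110

z₃ = 2.1106 − 0.0009·(2.1106 − 2.2000) / (0.0009 − (-0.1956))
   = 2.1106 − (-0.000080)/(0.196500) = 2.111009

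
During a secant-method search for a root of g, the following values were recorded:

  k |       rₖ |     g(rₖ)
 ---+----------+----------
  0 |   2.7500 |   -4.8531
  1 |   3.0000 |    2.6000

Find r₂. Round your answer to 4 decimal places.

2.9128

r₂ = 3.0000 − 2.6000·(3.0000 − 2.7500) / (2.6000 − (-4.8531))
   = 3.0000 − (0.650000)/(7.453100) = 2.912788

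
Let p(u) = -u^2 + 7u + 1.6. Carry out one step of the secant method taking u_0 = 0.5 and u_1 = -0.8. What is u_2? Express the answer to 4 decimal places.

-0.1644

p(0.5) = 4.850000, p(-0.8) = -4.640000
u_2 = -0.800000 − (-4.640000)·(-0.800000 − 0.500000) / (-4.640000 − 4.850000) = -0.800000 − (6.032000)/(-9.490000) = -0.164384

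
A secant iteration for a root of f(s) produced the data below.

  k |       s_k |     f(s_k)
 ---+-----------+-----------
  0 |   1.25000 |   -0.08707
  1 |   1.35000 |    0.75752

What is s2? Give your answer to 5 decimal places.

s2 = 1.35000 − 0.75752·(1.35000 − 1.25000) / (0.75752 − (-0.08707))
   = 1.35000 − (0.0757520)/(0.8445900) = 1.2603091

1.26031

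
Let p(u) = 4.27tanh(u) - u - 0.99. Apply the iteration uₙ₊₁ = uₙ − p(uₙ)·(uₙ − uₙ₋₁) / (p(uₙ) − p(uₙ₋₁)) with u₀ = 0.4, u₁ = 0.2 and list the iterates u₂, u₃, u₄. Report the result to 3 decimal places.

0.320, 0.316, 0.316

p(0.4) = 0.23238, p(0.2) = -0.34721
u₂ = 0.20000 − (-0.34721)·(0.20000 − 0.40000) / (-0.34721 − 0.23238) = 0.20000 − (0.06944)/(-0.57959) = 0.31981
p(0.31981) = 0.01106
u₃ = 0.31981 − 0.01106·(0.31981 − 0.20000) / (0.01106 − (-0.34721)) = 0.31981 − (0.00132)/(0.35826) = 0.31611
p(0.31611) = 0.00046
u₄ = 0.31611 − 0.00046·(0.31611 − 0.31981) / (0.00046 − 0.01106) = 0.31611 − (0.00000)/(-0.01060) = 0.31595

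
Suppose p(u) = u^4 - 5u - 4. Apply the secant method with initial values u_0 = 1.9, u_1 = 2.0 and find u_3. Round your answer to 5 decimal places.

1.92034

p(1.9) = -0.4679000, p(2.0) = 2.0000000
u_2 = 2.0000000 − 2.0000000·(2.0000000 − 1.9000000) / (2.0000000 − (-0.4679000)) = 2.0000000 − (0.2000000)/(2.4679000) = 1.9189594
p(1.9189594) = -0.0346882
u_3 = 1.9189594 − (-0.0346882)·(1.9189594 − 2.0000000) / (-0.0346882 − 2.0000000) = 1.9189594 − (0.0028112)/(-2.0346882) = 1.9203411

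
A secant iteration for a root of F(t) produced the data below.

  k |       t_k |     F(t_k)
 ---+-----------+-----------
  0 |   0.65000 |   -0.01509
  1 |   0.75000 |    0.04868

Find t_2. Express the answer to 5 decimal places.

t_2 = 0.75000 − 0.04868·(0.75000 − 0.65000) / (0.04868 − (-0.01509))
   = 0.75000 − (0.0048680)/(0.0637700) = 0.6736632

0.67366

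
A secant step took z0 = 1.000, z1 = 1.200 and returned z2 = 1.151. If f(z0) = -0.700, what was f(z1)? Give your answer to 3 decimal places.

The secant line through (1.000, -0.700) and (1.200, f(z1)) crosses zero at z2 = 1.151.
So (1.000, -0.700), (1.200, f(z1)), (1.151, 0) are collinear:
f(z1) = -0.700 · (1.200 − 1.151) / (1.000 − 1.151) = -0.700 · (0.04900)/(-0.15100) = 0.22715

0.227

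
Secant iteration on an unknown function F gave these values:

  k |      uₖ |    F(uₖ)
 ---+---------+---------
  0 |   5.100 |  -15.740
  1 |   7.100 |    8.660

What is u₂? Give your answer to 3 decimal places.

6.390

u₂ = 7.100 − 8.660·(7.100 − 5.100) / (8.660 − (-15.740))
   = 7.100 − (17.32000)/(24.40000) = 6.39016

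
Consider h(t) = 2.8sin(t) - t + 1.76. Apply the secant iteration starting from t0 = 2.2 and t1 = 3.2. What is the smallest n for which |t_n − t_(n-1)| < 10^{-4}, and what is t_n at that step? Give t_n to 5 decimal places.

n = 5, t_n = 2.77185

h(2.2) = 1.8237899, h(3.2) = -1.6034476
t2 = 3.2000000 − (-1.6034476)·(1.0000000)/(-3.4272375) = 2.7321458;  |Δ| = 0.4678542
h(2.7321458) = 0.1425398
t3 = 2.7321458 − 0.1425398·(-0.4678542)/(1.7459874) = 2.7703407;  |Δ| = 0.0381949
h(2.7703407) = 0.0054500
t4 = 2.7703407 − 0.0054500·(0.0381949)/(-0.1370898) = 2.7718591;  |Δ| = 0.0015184
h(2.7718591) = -0.0000316
t5 = 2.7718591 − (-0.0000316)·(0.0015184)/(-0.0054816) = 2.7718504;  |Δ| = 0.0000087
|t5 − t4| = 0.0000087 < 10^{-4}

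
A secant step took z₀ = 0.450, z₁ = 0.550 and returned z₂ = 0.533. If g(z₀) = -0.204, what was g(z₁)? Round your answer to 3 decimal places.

0.042

The secant line through (0.450, -0.204) and (0.550, g(z₁)) crosses zero at z₂ = 0.533.
So (0.450, -0.204), (0.550, g(z₁)), (0.533, 0) are collinear:
g(z₁) = -0.204 · (0.550 − 0.533) / (0.450 − 0.533) = -0.204 · (0.01700)/(-0.08300) = 0.04178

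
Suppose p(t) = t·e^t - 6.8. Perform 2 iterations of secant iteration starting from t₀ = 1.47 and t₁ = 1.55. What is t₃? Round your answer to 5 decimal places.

1.50685

p(1.47) = -0.4066243, p(1.55) = 0.5027788
t₂ = 1.5500000 − 0.5027788·(1.5500000 − 1.4700000) / (0.5027788 − (-0.4066243)) = 1.5500000 − (0.0402223)/(0.9094031) = 1.5057707
p(1.5057707) = -0.0125488
t₃ = 1.5057707 − (-0.0125488)·(1.5057707 − 1.5500000) / (-0.0125488 − 0.5027788) = 1.5057707 − (0.0005550)/(-0.5153276) = 1.5068477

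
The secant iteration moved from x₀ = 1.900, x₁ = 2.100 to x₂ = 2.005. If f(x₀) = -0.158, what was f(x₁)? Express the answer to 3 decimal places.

0.143

The secant line through (1.900, -0.158) and (2.100, f(x₁)) crosses zero at x₂ = 2.005.
So (1.900, -0.158), (2.100, f(x₁)), (2.005, 0) are collinear:
f(x₁) = -0.158 · (2.100 − 2.005) / (1.900 − 2.005) = -0.158 · (0.09500)/(-0.10500) = 0.14295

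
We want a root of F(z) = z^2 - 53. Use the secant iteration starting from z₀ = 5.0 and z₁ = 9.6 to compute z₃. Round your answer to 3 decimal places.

7.229

F(5.0) = -28.00000, F(9.6) = 39.16000
z₂ = 9.60000 − 39.16000·(9.60000 − 5.00000) / (39.16000 − (-28.00000)) = 9.60000 − (180.13600)/(67.16000) = 6.91781
F(6.91781) = -5.14393
z₃ = 6.91781 − (-5.14393)·(6.91781 − 9.60000) / (-5.14393 − 39.16000) = 6.91781 − (13.79701)/(-44.30393) = 7.22923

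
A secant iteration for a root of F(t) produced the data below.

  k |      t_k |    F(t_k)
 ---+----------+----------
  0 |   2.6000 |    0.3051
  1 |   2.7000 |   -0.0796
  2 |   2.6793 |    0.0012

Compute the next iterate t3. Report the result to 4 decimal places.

2.6796

t3 = 2.6793 − 0.0012·(2.6793 − 2.7000) / (0.0012 − (-0.0796))
   = 2.6793 − (-0.000025)/(0.080800) = 2.679607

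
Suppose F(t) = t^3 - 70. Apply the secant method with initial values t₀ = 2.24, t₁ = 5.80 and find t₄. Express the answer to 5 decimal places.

4.17637

F(2.24) = -58.7605760, F(5.80) = 125.1120000
t₂ = 5.8000000 − 125.1120000·(5.8000000 − 2.2400000) / (125.1120000 − (-58.7605760)) = 5.8000000 − (445.3987200)/(183.8725760) = 3.3776773
F(3.3776773) = -31.4650806
t₃ = 3.3776773 − (-31.4650806)·(3.3776773 − 5.8000000) / (-31.4650806 − 125.1120000) = 3.3776773 − (76.2185800)/(-156.5770806) = 3.8644572
F(3.8644572) = -12.2880824
t₄ = 3.8644572 − (-12.2880824)·(3.8644572 − 3.3776773) / (-12.2880824 − (-31.4650806)) = 3.8644572 − (-5.9815919)/(19.1769982) = 4.1763721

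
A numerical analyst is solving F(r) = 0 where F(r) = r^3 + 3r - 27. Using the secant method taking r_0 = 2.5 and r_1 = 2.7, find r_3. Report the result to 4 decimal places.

F(2.5) = -3.875000, F(2.7) = 0.783000
r_2 = 2.700000 − 0.783000·(2.700000 − 2.500000) / (0.783000 − (-3.875000)) = 2.700000 − (0.156600)/(4.658000) = 2.666380
F(2.666380) = -0.044002
r_3 = 2.666380 − (-0.044002)·(2.666380 − 2.700000) / (-0.044002 − 0.783000) = 2.666380 − (0.001479)/(-0.827002) = 2.668169

2.6682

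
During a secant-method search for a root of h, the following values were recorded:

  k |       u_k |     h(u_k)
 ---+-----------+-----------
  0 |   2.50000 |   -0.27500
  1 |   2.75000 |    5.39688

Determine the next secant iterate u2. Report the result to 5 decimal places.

2.51212

u2 = 2.75000 − 5.39688·(2.75000 − 2.50000) / (5.39688 − (-0.27500))
   = 2.75000 − (1.3492200)/(5.6718800) = 2.5121212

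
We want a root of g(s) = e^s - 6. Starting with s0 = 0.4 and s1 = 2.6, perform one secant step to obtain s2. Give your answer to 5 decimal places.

1.22844

g(0.4) = -4.5081753, g(2.6) = 7.4637380
s2 = 2.6000000 − 7.4637380·(2.6000000 − 0.4000000) / (7.4637380 − (-4.5081753)) = 2.6000000 − (16.4202237)/(11.9719133) = 1.2284378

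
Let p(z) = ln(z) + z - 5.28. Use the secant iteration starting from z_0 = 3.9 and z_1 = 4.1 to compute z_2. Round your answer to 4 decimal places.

p(3.9) = -0.019023, p(4.1) = 0.230987
z_2 = 4.100000 − 0.230987·(4.100000 − 3.900000) / (0.230987 − (-0.019023)) = 4.100000 − (0.046197)/(0.250010) = 3.915218

3.9152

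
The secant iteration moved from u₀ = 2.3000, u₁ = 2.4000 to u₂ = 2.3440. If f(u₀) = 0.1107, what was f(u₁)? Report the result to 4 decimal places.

-0.1409

The secant line through (2.3000, 0.1107) and (2.4000, f(u₁)) crosses zero at u₂ = 2.3440.
So (2.3000, 0.1107), (2.4000, f(u₁)), (2.3440, 0) are collinear:
f(u₁) = 0.1107 · (2.4000 − 2.3440) / (2.3000 − 2.3440) = 0.1107 · (0.056000)/(-0.044000) = -0.140891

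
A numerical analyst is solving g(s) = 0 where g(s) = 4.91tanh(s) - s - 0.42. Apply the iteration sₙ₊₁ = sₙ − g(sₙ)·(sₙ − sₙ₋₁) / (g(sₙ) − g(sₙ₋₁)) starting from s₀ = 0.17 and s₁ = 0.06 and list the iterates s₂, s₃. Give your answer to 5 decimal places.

0.10836, 0.10794

g(0.17) = 0.2367509, g(0.06) = -0.1857530
s₂ = 0.0600000 − (-0.1857530)·(0.0600000 − 0.1700000) / (-0.1857530 − 0.2367509) = 0.0600000 − (0.0204328)/(-0.4225039) = 0.1083613
g(0.1083613) = 0.0016198
s₃ = 0.1083613 − 0.0016198·(0.1083613 − 0.0600000) / (0.0016198 − (-0.1857530)) = 0.1083613 − (0.0000783)/(0.1873729) = 0.1079432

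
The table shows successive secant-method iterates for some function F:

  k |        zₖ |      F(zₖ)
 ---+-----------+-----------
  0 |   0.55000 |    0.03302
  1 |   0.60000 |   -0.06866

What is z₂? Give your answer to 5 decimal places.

z₂ = 0.60000 − (-0.06866)·(0.60000 − 0.55000) / (-0.06866 − 0.03302)
   = 0.60000 − (-0.0034330)/(-0.1016800) = 0.5662372

0.56624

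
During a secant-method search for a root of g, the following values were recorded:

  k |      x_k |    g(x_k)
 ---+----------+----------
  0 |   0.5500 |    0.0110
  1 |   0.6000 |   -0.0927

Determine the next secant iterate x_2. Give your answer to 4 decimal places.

0.5553

x_2 = 0.6000 − (-0.0927)·(0.6000 − 0.5500) / (-0.0927 − 0.0110)
   = 0.6000 − (-0.004635)/(-0.103700) = 0.555304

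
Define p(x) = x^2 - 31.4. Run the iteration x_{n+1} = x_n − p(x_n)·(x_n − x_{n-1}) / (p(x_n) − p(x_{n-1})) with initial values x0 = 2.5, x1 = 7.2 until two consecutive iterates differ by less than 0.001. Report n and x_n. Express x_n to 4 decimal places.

p(2.5) = -25.150000, p(7.2) = 20.440000
x2 = 7.200000 − 20.440000·(4.700000)/(45.590000) = 5.092784;  |Δ| = 2.107216
p(5.092784) = -5.463556
x3 = 5.092784 − (-5.463556)·(-2.107216)/(-25.903556) = 5.537236;  |Δ| = 0.444452
p(5.537236) = -0.739019
x4 = 5.537236 − (-0.739019)·(0.444452)/(4.724537) = 5.606758;  |Δ| = 0.069522
p(5.606758) = 0.035732
x5 = 5.606758 − 0.035732·(0.069522)/(0.774752) = 5.603551;  |Δ| = 0.003206
p(5.603551) = -0.000213
x6 = 5.603551 − (-0.000213)·(-0.003206)/(-0.035945) = 5.603570;  |Δ| = 0.000019
|x6 − x5| = 0.000019 < 0.001

n = 6, x_n = 5.6036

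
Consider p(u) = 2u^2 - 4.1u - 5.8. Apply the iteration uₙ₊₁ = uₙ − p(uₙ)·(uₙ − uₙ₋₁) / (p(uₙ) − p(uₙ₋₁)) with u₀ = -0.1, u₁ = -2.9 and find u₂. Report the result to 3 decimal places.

-0.632

p(-0.1) = -5.37000, p(-2.9) = 22.91000
u₂ = -2.90000 − 22.91000·(-2.90000 − (-0.10000)) / (22.91000 − (-5.37000)) = -2.90000 − (-64.14800)/(28.28000) = -0.63168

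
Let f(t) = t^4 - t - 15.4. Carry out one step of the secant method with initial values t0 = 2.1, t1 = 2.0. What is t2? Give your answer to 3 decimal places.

f(2.1) = 1.94810, f(2.0) = -1.40000
t2 = 2.00000 − (-1.40000)·(2.00000 − 2.10000) / (-1.40000 − 1.94810) = 2.00000 − (0.14000)/(-3.34810) = 2.04181

2.042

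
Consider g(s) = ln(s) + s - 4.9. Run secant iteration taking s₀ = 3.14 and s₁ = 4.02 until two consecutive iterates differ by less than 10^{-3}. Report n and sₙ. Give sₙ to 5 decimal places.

n = 4, sₙ = 3.61493

g(3.14) = -0.6157772, g(4.02) = 0.5112819
s₂ = 4.0200000 − 0.5112819·(0.8800000)/(1.1270591) = 3.6207946;  |Δ| = 0.3992054
g(3.6207946) = 0.0074881
s₃ = 3.6207946 − 0.0074881·(-0.3992054)/(-0.5037938) = 3.6148610;  |Δ| = 0.0059336
g(3.6148610) = -0.0000855
s₄ = 3.6148610 − (-0.0000855)·(-0.0059336)/(-0.0075737) = 3.6149281;  |Δ| = 0.0000670
|s₄ − s₃| = 0.0000670 < 10^{-3}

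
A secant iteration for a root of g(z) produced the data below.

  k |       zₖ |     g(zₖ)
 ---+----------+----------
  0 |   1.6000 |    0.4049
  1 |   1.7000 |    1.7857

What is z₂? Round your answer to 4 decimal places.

z₂ = 1.7000 − 1.7857·(1.7000 − 1.6000) / (1.7857 − 0.4049)
   = 1.7000 − (0.178570)/(1.380800) = 1.570676

1.5707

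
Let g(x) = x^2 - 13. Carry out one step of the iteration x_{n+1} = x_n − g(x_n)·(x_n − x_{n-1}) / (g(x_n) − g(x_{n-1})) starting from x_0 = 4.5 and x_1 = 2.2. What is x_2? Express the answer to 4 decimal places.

3.4179

g(4.5) = 7.250000, g(2.2) = -8.160000
x_2 = 2.200000 − (-8.160000)·(2.200000 − 4.500000) / (-8.160000 − 7.250000) = 2.200000 − (18.768000)/(-15.410000) = 3.417910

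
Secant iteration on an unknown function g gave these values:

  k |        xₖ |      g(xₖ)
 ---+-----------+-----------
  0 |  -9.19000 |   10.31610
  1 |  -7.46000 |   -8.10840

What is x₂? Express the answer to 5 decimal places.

-8.22135

x₂ = -7.46000 − (-8.10840)·(-7.46000 − (-9.19000)) / (-8.10840 − 10.31610)
   = -7.46000 − (-14.0275320)/(-18.4245000) = -8.2213521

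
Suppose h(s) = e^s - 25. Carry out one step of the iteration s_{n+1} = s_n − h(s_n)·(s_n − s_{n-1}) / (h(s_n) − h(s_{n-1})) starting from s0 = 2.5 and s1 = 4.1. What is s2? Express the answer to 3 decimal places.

h(2.5) = -12.81751, h(4.1) = 35.34029
s2 = 4.10000 − 35.34029·(4.10000 − 2.50000) / (35.34029 − (-12.81751)) = 4.10000 − (56.54446)/(48.15779) = 2.92585

2.926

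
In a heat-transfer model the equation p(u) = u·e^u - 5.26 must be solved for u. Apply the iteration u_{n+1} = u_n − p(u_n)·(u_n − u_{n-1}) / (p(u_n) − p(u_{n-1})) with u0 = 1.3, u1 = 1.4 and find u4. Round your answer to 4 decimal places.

1.3558

p(1.3) = -0.489914, p(1.4) = 0.417280
u2 = 1.400000 − 0.417280·(1.400000 − 1.300000) / (0.417280 − (-0.489914)) = 1.400000 − (0.041728)/(0.907194) = 1.354003
p(1.354003) = -0.016083
u3 = 1.354003 − (-0.016083)·(1.354003 − 1.400000) / (-0.016083 − 0.417280) = 1.354003 − (0.000740)/(-0.433363) = 1.355710
p(1.355710) = -0.000501
u4 = 1.355710 − (-0.000501)·(1.355710 − 1.354003) / (-0.000501 − (-0.016083)) = 1.355710 − (-0.000001)/(0.015581) = 1.355765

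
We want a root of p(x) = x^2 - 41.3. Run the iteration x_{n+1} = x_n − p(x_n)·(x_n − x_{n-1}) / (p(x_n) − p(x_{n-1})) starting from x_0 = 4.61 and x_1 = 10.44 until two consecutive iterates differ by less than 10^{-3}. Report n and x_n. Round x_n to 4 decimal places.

p(4.61) = -20.047900, p(10.44) = 67.693600
x_2 = 10.440000 − 67.693600·(5.830000)/(87.741500) = 5.942086;  |Δ| = 4.497914
p(5.942086) = -5.991609
x_3 = 5.942086 − (-5.991609)·(-4.497914)/(-73.685209) = 6.307828;  |Δ| = 0.365742
p(6.307828) = -1.511307
x_4 = 6.307828 − (-1.511307)·(0.365742)/(4.480302) = 6.431201;  |Δ| = 0.123373
p(6.431201) = 0.060343
x_5 = 6.431201 − 0.060343·(0.123373)/(1.571650) = 6.426464;  |Δ| = 0.004737
p(6.426464) = -0.000562
x_6 = 6.426464 − (-0.000562)·(-0.004737)/(-0.060905) = 6.426508;  |Δ| = 0.000044
|x_6 − x_5| = 0.000044 < 10^{-3}

n = 6, x_n = 6.4265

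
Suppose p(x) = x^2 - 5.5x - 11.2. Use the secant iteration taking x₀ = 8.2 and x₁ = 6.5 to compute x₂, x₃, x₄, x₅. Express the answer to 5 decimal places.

p(8.2) = 10.9400000, p(6.5) = -4.7000000
x₂ = 6.5000000 − (-4.7000000)·(6.5000000 − 8.2000000) / (-4.7000000 − 10.9400000) = 6.5000000 − (7.9900000)/(-15.6400000) = 7.0108696
p(7.0108696) = -0.6074905
x₃ = 7.0108696 − (-0.6074905)·(7.0108696 − 6.5000000) / (-0.6074905 − (-4.7000000)) = 7.0108696 − (-0.3103484)/(4.0925095) = 7.0867028
p(7.0867028) = 0.0444916
x₄ = 7.0867028 − 0.0444916·(7.0867028 − 7.0108696) / (0.0444916 − (-0.6074905)) = 7.0867028 − (0.0033739)/(0.6519822) = 7.0815279
p(7.0815279) = -0.0003657
x₅ = 7.0815279 − (-0.0003657)·(7.0815279 − 7.0867028) / (-0.0003657 − 0.0444916) = 7.0815279 − (0.0000019)/(-0.0448573) = 7.0815701

7.01087, 7.08670, 7.08153, 7.08157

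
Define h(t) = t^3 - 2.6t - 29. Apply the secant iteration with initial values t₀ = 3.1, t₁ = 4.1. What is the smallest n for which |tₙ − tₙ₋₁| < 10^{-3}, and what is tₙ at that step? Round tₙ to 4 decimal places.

n = 5, tₙ = 3.3537

h(3.1) = -7.269000, h(4.1) = 29.261000
t₂ = 4.100000 − 29.261000·(1.000000)/(36.530000) = 3.298987;  |Δ| = 0.801013
h(3.298987) = -1.673447
t₃ = 3.298987 − (-1.673447)·(-0.801013)/(-30.934447) = 3.342319;  |Δ| = 0.043332
h(3.342319) = -0.352657
t₄ = 3.342319 − (-0.352657)·(0.043332)/(1.320790) = 3.353889;  |Δ| = 0.011570
h(3.353889) = 0.006349
t₅ = 3.353889 − 0.006349·(0.011570)/(0.359006) = 3.353684;  |Δ| = 0.000205
|t₅ − t₄| = 0.000205 < 10^{-3}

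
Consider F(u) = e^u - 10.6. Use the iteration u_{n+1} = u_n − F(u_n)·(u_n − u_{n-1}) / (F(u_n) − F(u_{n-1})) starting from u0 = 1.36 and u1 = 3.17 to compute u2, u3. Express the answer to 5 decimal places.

F(1.36) = -6.7038067, F(3.17) = 13.2074844
u2 = 3.1700000 − 13.2074844·(3.1700000 − 1.3600000) / (13.2074844 − (-6.7038067)) = 3.1700000 − (23.9055467)/(19.9112911) = 1.9693975
F(1.9693975) = -3.4336429
u3 = 1.9693975 − (-3.4336429)·(1.9693975 − 3.1700000) / (-3.4336429 − 13.2074844) = 1.9693975 − (4.1224403)/(-16.6411272) = 2.2171235

1.96940, 2.21712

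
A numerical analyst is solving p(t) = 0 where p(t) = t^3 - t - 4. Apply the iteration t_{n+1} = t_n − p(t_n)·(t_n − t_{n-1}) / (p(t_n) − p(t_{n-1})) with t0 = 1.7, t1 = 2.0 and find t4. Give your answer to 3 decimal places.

p(1.7) = -0.78700, p(2.0) = 2.00000
t2 = 2.00000 − 2.00000·(2.00000 − 1.70000) / (2.00000 − (-0.78700)) = 2.00000 − (0.60000)/(2.78700) = 1.78471
p(1.78471) = -0.10003
t3 = 1.78471 − (-0.10003)·(1.78471 − 2.00000) / (-0.10003 − 2.00000) = 1.78471 − (0.02153)/(-2.10003) = 1.79497
p(1.79497) = -0.01173
t4 = 1.79497 − (-0.01173)·(1.79497 − 1.78471) / (-0.01173 − (-0.10003)) = 1.79497 − (-0.00012)/(0.08830) = 1.79633

1.796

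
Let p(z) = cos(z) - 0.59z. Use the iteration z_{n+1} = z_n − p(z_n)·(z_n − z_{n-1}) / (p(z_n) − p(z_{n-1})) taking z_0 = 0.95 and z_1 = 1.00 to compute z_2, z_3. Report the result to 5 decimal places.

p(0.95) = 0.0211831, p(1.00) = -0.0496977
z_2 = 1.0000000 − (-0.0496977)·(1.0000000 − 0.9500000) / (-0.0496977 − 0.0211831) = 1.0000000 − (-0.0024849)/(-0.0708808) = 0.9649428
p(0.9649428) = 0.0001477
z_3 = 0.9649428 − 0.0001477·(0.9649428 − 1.0000000) / (0.0001477 − (-0.0496977)) = 0.9649428 − (-0.0000052)/(0.0498454) = 0.9650466

0.96494, 0.96505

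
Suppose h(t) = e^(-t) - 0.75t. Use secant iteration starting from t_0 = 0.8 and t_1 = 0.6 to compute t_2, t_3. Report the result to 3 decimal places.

h(0.8) = -0.15067, h(0.6) = 0.09881
t_2 = 0.60000 − 0.09881·(0.60000 − 0.80000) / (0.09881 − (-0.15067)) = 0.60000 − (-0.01976)/(0.24948) = 0.67921
h(0.67921) = -0.00239
t_3 = 0.67921 − (-0.00239)·(0.67921 − 0.60000) / (-0.00239 − 0.09881) = 0.67921 − (-0.00019)/(-0.10121) = 0.67734

0.679, 0.677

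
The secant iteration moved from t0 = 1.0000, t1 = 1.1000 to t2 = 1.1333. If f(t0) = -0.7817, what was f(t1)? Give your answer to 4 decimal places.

-0.1953

The secant line through (1.0000, -0.7817) and (1.1000, f(t1)) crosses zero at t2 = 1.1333.
So (1.0000, -0.7817), (1.1000, f(t1)), (1.1333, 0) are collinear:
f(t1) = -0.7817 · (1.1000 − 1.1333) / (1.0000 − 1.1333) = -0.7817 · (-0.033300)/(-0.133300) = -0.195278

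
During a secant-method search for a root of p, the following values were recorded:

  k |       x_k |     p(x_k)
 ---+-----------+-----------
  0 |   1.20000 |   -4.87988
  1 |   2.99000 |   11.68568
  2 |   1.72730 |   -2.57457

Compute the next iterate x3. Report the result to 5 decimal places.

1.95527

x3 = 1.72730 − (-2.57457)·(1.72730 − 2.99000) / (-2.57457 − 11.68568)
   = 1.72730 − (3.2509095)/(-14.2602500) = 1.9552700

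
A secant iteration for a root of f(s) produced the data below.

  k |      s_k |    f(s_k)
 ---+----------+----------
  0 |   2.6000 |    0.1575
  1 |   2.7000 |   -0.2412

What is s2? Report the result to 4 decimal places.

2.6395

s2 = 2.7000 − (-0.2412)·(2.7000 − 2.6000) / (-0.2412 − 0.1575)
   = 2.7000 − (-0.024120)/(-0.398700) = 2.639503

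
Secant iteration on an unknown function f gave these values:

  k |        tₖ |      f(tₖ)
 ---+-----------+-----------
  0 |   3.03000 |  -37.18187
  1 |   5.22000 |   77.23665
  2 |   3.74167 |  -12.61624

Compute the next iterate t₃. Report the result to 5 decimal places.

3.94924

t₃ = 3.74167 − (-12.61624)·(3.74167 − 5.22000) / (-12.61624 − 77.23665)
   = 3.74167 − (18.6509661)/(-89.8528900) = 3.9492422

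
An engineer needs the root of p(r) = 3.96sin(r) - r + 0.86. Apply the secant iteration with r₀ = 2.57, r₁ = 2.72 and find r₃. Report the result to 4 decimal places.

2.6676

p(2.57) = 0.432250, p(2.72) = -0.239512
r₂ = 2.720000 − (-0.239512)·(2.720000 − 2.570000) / (-0.239512 − 0.432250) = 2.720000 − (-0.035927)/(-0.671762) = 2.666519
p(2.666519) = 0.004803
r₃ = 2.666519 − 0.004803·(2.666519 − 2.720000) / (0.004803 − (-0.239512)) = 2.666519 − (-0.000257)/(0.244314) = 2.667570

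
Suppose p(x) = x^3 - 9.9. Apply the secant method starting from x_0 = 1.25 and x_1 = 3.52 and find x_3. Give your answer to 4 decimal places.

p(1.25) = -7.946875, p(3.52) = 33.714208
x_2 = 3.520000 − 33.714208·(3.520000 − 1.250000) / (33.714208 − (-7.946875)) = 3.520000 − (76.531252)/(41.661083) = 1.683004
p(1.683004) = -5.132889
x_3 = 1.683004 − (-5.132889)·(1.683004 − 3.520000) / (-5.132889 − 33.714208) = 1.683004 − (9.429098)/(-38.847097) = 1.925727

1.9257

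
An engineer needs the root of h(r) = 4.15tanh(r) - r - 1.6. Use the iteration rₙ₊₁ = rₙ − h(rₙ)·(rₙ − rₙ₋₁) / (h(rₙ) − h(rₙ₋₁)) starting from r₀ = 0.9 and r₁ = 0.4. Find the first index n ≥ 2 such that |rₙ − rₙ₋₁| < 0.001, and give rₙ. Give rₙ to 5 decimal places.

h(0.9) = 0.4726362, h(0.4) = -0.4232118
r₂ = 0.4000000 − (-0.4232118)·(-0.5000000)/(-0.8958480) = 0.6362074;  |Δ| = 0.2362074
h(0.6362074) = 0.0973861
r₃ = 0.6362074 − 0.0973861·(0.2362074)/(0.5205979) = 0.5920211;  |Δ| = 0.0441863
h(0.5920211) = 0.0130716
r₄ = 0.5920211 − 0.0130716·(-0.0441863)/(-0.0843145) = 0.5851707;  |Δ| = 0.0068504
h(0.5851707) = -0.0005549
r₅ = 0.5851707 − (-0.0005549)·(-0.0068504)/(-0.0136265) = 0.5854497;  |Δ| = 0.0002790
|r₅ − r₄| = 0.0002790 < 0.001

n = 5, rₙ = 0.58545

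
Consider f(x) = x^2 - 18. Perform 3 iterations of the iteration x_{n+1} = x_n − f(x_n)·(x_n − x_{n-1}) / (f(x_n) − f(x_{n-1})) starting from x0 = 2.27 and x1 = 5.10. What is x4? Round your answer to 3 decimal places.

f(2.27) = -12.84710, f(5.10) = 8.01000
x2 = 5.10000 − 8.01000·(5.10000 − 2.27000) / (8.01000 − (-12.84710)) = 5.10000 − (22.66830)/(20.85710) = 4.01316
f(4.01316) = -1.89454
x3 = 4.01316 − (-1.89454)·(4.01316 − 5.10000) / (-1.89454 − 8.01000) = 4.01316 − (2.05905)/(-9.90454) = 4.22105
f(4.22105) = -0.18272
x4 = 4.22105 − (-0.18272)·(4.22105 − 4.01316) / (-0.18272 − (-1.89454)) = 4.22105 − (-0.03799)/(1.71181) = 4.24324

4.243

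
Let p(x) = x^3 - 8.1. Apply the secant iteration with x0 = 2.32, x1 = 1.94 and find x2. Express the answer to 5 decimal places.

p(2.32) = 4.3871680, p(1.94) = -0.7986160
x2 = 1.9400000 − (-0.7986160)·(1.9400000 − 2.3200000) / (-0.7986160 − 4.3871680) = 1.9400000 − (0.3034741)/(-5.1857840) = 1.9985204

1.99852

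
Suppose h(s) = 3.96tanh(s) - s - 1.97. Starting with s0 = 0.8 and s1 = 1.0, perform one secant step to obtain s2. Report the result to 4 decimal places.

0.9507

h(0.8) = -0.140414, h(1.0) = 0.045913
s2 = 1.000000 − 0.045913·(1.000000 − 0.800000) / (0.045913 − (-0.140414)) = 1.000000 − (0.009183)/(0.186327) = 0.950718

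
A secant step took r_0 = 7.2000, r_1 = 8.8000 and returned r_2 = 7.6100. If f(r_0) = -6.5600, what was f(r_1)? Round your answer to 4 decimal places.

19.0400

The secant line through (7.2000, -6.5600) and (8.8000, f(r_1)) crosses zero at r_2 = 7.6100.
So (7.2000, -6.5600), (8.8000, f(r_1)), (7.6100, 0) are collinear:
f(r_1) = -6.5600 · (8.8000 − 7.6100) / (7.2000 − 7.6100) = -6.5600 · (1.190000)/(-0.410000) = 19.040000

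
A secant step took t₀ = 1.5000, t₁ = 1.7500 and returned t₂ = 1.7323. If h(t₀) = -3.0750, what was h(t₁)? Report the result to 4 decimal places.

0.2343

The secant line through (1.5000, -3.0750) and (1.7500, h(t₁)) crosses zero at t₂ = 1.7323.
So (1.5000, -3.0750), (1.7500, h(t₁)), (1.7323, 0) are collinear:
h(t₁) = -3.0750 · (1.7500 − 1.7323) / (1.5000 − 1.7323) = -3.0750 · (0.017700)/(-0.232300) = 0.234298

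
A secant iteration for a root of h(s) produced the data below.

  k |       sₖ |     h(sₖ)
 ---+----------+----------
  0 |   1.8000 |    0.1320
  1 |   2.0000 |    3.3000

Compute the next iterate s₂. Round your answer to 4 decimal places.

1.7917

s₂ = 2.0000 − 3.3000·(2.0000 − 1.8000) / (3.3000 − 0.1320)
   = 2.0000 − (0.660000)/(3.168000) = 1.791667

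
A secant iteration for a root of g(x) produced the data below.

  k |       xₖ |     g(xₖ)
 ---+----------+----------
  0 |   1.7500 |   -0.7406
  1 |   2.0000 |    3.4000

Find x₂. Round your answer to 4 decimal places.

x₂ = 2.0000 − 3.4000·(2.0000 − 1.7500) / (3.4000 − (-0.7406))
   = 2.0000 − (0.850000)/(4.140600) = 1.794716

1.7947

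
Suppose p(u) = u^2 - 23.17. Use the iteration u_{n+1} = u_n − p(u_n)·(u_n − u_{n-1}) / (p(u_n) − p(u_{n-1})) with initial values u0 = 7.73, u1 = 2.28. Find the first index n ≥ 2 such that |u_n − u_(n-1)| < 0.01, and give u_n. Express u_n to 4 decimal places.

p(7.73) = 36.582900, p(2.28) = -17.971600
u2 = 2.280000 − (-17.971600)·(-5.450000)/(-54.554500) = 4.075365;  |Δ| = 1.795365
p(4.075365) = -6.561403
u3 = 4.075365 − (-6.561403)·(1.795365)/(11.410197) = 5.107784;  |Δ| = 1.032420
p(5.107784) = 2.919460
u4 = 5.107784 − 2.919460·(1.032420)/(9.480863) = 4.789869;  |Δ| = 0.317915
p(4.789869) = -0.227152
u5 = 4.789869 − (-0.227152)·(-0.317915)/(-3.146612) = 4.812819;  |Δ| = 0.022950
p(4.812819) = -0.006769
u6 = 4.812819 − (-0.006769)·(0.022950)/(0.220382) = 4.813524;  |Δ| = 0.000705
|u6 − u5| = 0.000705 < 0.01

n = 6, u_n = 4.8135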